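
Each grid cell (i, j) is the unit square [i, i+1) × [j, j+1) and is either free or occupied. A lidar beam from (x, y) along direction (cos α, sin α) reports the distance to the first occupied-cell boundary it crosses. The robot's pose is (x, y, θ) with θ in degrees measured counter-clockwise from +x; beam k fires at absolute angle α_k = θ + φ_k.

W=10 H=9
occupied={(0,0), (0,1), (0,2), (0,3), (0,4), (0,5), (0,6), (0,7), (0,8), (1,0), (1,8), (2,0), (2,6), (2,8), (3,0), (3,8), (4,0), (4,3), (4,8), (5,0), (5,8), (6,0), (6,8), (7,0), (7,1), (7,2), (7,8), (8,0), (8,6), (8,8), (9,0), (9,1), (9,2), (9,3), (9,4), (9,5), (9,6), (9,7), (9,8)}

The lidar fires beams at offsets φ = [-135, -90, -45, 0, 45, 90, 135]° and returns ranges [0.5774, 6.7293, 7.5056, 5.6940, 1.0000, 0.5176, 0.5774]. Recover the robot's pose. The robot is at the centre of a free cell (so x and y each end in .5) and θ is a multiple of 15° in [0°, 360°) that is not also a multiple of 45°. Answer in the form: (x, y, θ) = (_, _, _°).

Candidates: 51 free-cell centres × 16 headings = 816 poses. Raycast each; keep the one whose scan matches to 4 dp.
  (3.5, 1.5, 150°): beam 1 = 3.6235 ≠ 0.5774 ✗
  (1.5, 3.5, 30°): beam 1 = 1.9319 ≠ 0.5774 ✗
  (6.5, 2.5, 330°): beam 1 = 5.6940 ≠ 0.5774 ✗
  …
  (6.5, 1.5, 165°): r_1=0.5774, r_2=6.7293, r_3=7.5056, r_4=5.6940, r_5=1.0000, r_6=0.5176, r_7=0.5774 — all match ✓
Only this pose fits every beam.

(x, y, θ) = (6.5, 1.5, 165°)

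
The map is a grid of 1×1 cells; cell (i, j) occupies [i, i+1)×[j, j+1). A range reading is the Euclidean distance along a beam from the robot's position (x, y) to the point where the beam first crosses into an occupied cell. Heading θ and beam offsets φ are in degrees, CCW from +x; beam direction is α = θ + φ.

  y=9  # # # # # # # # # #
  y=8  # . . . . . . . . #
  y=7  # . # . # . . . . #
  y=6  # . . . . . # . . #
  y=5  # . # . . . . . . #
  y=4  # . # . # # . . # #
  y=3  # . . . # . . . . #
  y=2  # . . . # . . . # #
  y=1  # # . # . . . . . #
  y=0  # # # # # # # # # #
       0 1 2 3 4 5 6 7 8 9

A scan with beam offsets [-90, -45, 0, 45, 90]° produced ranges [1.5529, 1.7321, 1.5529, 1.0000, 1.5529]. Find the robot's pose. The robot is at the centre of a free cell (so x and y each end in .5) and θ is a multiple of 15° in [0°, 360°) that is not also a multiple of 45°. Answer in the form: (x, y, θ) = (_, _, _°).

The pose lattice has 51·16 = 816 candidates. Test each by forward raycasting.
  (7.5, 3.5, 165°): beam 1 = 5.6940 ≠ 1.5529 ✗
  (5.5, 8.5, 75°): beam 1 = 3.6235 ≠ 1.5529 ✗
  (2.5, 3.5, 195°): beam 1 = 0.5176 ≠ 1.5529 ✗
  …
  (2.5, 2.5, 195°): r_1=1.5529, r_2=1.7321, r_3=1.5529, r_4=1.0000, r_5=1.5529 — all match ✓
Unique over the lattice → pose = (2.5, 2.5, 195°).

(x, y, θ) = (2.5, 2.5, 195°)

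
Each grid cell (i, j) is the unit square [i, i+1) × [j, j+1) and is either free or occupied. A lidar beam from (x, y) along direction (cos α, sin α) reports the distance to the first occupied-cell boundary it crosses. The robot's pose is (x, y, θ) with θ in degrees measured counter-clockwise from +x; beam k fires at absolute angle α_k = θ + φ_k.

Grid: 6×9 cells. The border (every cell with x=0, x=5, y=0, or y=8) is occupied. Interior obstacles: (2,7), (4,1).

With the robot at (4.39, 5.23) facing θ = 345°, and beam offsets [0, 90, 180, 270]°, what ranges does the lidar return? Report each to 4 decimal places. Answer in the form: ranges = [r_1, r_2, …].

ranges = [0.6315, 2.3569, 3.5096, 4.3792]

beam 1: φ=0°, α=345°
  d=(0.9659,-0.2588)  start (4,5)  tX=0.6315 tY=0.8887  stride 1/|dx|=1.0353 1/|dy|=3.8637
    cross x-line → (5,5), t=0.6315 (wall)
  → r_1 = 0.6315
beam 2: φ=90°, α=75°
  d=(0.2588,0.9659)  start (4,5)  tX=2.3569 tY=0.7972  stride 1/|dx|=3.8637 1/|dy|=1.0353
    cross y-line → (4,6), t=0.7972
    cross y-line → (4,7), t=1.8324
    cross x-line → (5,7), t=2.3569 (wall)
  → r_2 = 2.3569
beam 3: φ=180°, α=165°
  d=(-0.9659,0.2588)  start (4,5)  tX=0.4038 tY=2.9751  stride 1/|dx|=1.0353 1/|dy|=3.8637
    cross x-line → (3,5), t=0.4038
    cross x-line → (2,5), t=1.4390
    cross x-line → (1,5), t=2.4743
    cross y-line → (1,6), t=2.9751
    cross x-line → (0,6), t=3.5096 (wall)
  → r_3 = 3.5096
beam 4: φ=270°, α=255°
  d=(-0.2588,-0.9659)  start (4,5)  tX=1.5068 tY=0.2381  stride 1/|dx|=3.8637 1/|dy|=1.0353
    cross y-line → (4,4), t=0.2381
    cross y-line → (4,3), t=1.2734
    cross x-line → (3,3), t=1.5068
    cross y-line → (3,2), t=2.3087
    cross y-line → (3,1), t=3.3439
    cross y-line → (3,0), t=4.3792 (wall)
  → r_4 = 4.3792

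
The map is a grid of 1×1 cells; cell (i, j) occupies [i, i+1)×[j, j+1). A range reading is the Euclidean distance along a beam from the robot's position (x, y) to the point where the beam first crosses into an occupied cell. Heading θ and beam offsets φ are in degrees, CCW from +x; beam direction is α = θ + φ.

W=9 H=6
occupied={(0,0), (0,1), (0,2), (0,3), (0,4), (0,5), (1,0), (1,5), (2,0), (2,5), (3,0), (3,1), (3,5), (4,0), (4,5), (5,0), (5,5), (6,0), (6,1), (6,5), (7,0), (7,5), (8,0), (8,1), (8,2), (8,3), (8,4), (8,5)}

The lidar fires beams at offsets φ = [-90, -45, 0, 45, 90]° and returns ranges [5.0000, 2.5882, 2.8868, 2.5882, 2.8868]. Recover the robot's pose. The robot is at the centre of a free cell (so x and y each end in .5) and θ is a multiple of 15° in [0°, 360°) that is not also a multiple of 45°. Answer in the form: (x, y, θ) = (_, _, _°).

The pose lattice has 26·16 = 416 candidates. Test each by forward raycasting.
  (1.5, 4.5, 210°): beam 1 = 0.5774 ≠ 5.0000 ✗
  (2.5, 1.5, 30°): beam 1 = 0.5774 ≠ 5.0000 ✗
  (3.5, 4.5, 150°): beam 1 = 0.5774 ≠ 5.0000 ✗
  (5.5, 3.5, 195°): beam 1 = 1.5529 ≠ 5.0000 ✗
  …
  (3.5, 2.5, 120°): r_1=5.0000, r_2=2.5882, r_3=2.8868, r_4=2.5882, r_5=2.8868 — all match ✓
No second candidate reproduces the full scan.

(x, y, θ) = (3.5, 2.5, 120°)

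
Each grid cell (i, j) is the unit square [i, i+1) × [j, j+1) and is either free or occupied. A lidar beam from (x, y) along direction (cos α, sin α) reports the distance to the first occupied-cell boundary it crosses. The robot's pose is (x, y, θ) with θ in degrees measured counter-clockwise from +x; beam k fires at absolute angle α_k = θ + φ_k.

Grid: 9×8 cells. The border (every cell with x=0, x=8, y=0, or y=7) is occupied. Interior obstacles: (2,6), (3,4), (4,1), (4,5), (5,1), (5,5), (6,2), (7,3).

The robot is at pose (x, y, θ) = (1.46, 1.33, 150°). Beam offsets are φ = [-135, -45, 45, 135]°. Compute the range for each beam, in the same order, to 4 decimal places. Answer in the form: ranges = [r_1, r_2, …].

ranges = [4.7002, 1.7773, 0.4762, 0.3416]

beam 1: φ=-135°, α=15°
  dir = (cos 15°, sin 15°) = (0.9659, 0.2588); from cell (1,1)
  next x-line at t=0.5590, next y-line at t=2.5887; Δt_x=1.0353, Δt_y=3.8637
    x: enter (2,1) at t=0.5590
    x: enter (3,1) at t=1.5943
    y: enter (3,2) at t=2.5887
    x: enter (4,2) at t=2.6296
    x: enter (5,2) at t=3.6649
    x: enter (6,2) at t=4.7002 ← occupied
  → r_1 = 4.7002
beam 2: φ=-45°, α=105°
  dir = (cos 105°, sin 105°) = (-0.2588, 0.9659); from cell (1,1)
  next x-line at t=1.7773, next y-line at t=0.6936; Δt_x=3.8637, Δt_y=1.0353
    y: enter (1,2) at t=0.6936
    y: enter (1,3) at t=1.7289
    x: enter (0,3) at t=1.7773 ← occupied
  → r_2 = 1.7773
beam 3: φ=45°, α=195°
  dir = (cos 195°, sin 195°) = (-0.9659, -0.2588); from cell (1,1)
  next x-line at t=0.4762, next y-line at t=1.2750; Δt_x=1.0353, Δt_y=3.8637
    x: enter (0,1) at t=0.4762 ← occupied
  → r_3 = 0.4762
beam 4: φ=135°, α=285°
  dir = (cos 285°, sin 285°) = (0.2588, -0.9659); from cell (1,1)
  next x-line at t=2.0864, next y-line at t=0.3416; Δt_x=3.8637, Δt_y=1.0353
    y: enter (1,0) at t=0.3416 ← occupied
  → r_4 = 0.3416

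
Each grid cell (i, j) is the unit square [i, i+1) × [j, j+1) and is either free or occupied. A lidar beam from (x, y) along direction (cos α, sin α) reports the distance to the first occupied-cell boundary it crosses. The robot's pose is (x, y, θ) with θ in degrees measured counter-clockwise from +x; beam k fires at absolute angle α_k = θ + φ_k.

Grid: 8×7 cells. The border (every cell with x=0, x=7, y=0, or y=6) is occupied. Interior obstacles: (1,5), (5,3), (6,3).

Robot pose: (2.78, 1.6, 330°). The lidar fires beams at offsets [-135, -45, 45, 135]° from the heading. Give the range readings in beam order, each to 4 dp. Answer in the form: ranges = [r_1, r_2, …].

beam 1: φ=-135°, α=195°
  dir = (cos 195°, sin 195°) = (-0.9659, -0.2588); from cell (2,1)
  next x-line at t=0.8075, next y-line at t=2.3182; Δt_x=1.0353, Δt_y=3.8637
    x: enter (1,1) at t=0.8075
    x: enter (0,1) at t=1.8428 ← occupied
  → r_1 = 1.8428
beam 2: φ=-45°, α=285°
  dir = (cos 285°, sin 285°) = (0.2588, -0.9659); from cell (2,1)
  next x-line at t=0.8500, next y-line at t=0.6212; Δt_x=3.8637, Δt_y=1.0353
    y: enter (2,0) at t=0.6212 ← occupied
  → r_2 = 0.6212
beam 3: φ=45°, α=15°
  dir = (cos 15°, sin 15°) = (0.9659, 0.2588); from cell (2,1)
  next x-line at t=0.2278, next y-line at t=1.5455; Δt_x=1.0353, Δt_y=3.8637
    x: enter (3,1) at t=0.2278
    x: enter (4,1) at t=1.2630
    y: enter (4,2) at t=1.5455
    x: enter (5,2) at t=2.2983
    x: enter (6,2) at t=3.3336
    x: enter (7,2) at t=4.3689 ← occupied
  → r_3 = 4.3689
beam 4: φ=135°, α=105°
  dir = (cos 105°, sin 105°) = (-0.2588, 0.9659); from cell (2,1)
  next x-line at t=3.0137, next y-line at t=0.4141; Δt_x=3.8637, Δt_y=1.0353
    y: enter (2,2) at t=0.4141
    y: enter (2,3) at t=1.4494
    y: enter (2,4) at t=2.4847
    x: enter (1,4) at t=3.0137
    y: enter (1,5) at t=3.5199 ← occupied
  → r_4 = 3.5199

ranges = [1.8428, 0.6212, 4.3689, 3.5199]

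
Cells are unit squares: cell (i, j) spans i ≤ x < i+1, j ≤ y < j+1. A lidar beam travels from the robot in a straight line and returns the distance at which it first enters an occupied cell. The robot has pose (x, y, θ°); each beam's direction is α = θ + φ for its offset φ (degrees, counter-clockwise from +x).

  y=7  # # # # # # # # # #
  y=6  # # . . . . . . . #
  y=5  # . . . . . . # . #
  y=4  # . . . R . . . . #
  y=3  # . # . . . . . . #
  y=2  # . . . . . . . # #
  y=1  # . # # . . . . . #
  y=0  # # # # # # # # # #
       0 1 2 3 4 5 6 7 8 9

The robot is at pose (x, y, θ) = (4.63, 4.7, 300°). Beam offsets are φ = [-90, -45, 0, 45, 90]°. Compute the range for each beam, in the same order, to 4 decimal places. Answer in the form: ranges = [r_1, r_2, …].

ranges = [1.8822, 2.7952, 4.2724, 4.5242, 4.6000]

beam 1: φ=-90°, α=210°
  d=(-0.8660,-0.5000)  start (4,4)  tX=0.7275 tY=1.4000  stride 1/|dx|=1.1547 1/|dy|=2.0000
    cross x-line → (3,4), t=0.7275
    cross y-line → (3,3), t=1.4000
    cross x-line → (2,3), t=1.8822 (wall)
  → r_1 = 1.8822
beam 2: φ=-45°, α=255°
  d=(-0.2588,-0.9659)  start (4,4)  tX=2.4341 tY=0.7247  stride 1/|dx|=3.8637 1/|dy|=1.0353
    cross y-line → (4,3), t=0.7247
    cross y-line → (4,2), t=1.7600
    cross x-line → (3,2), t=2.4341
    cross y-line → (3,1), t=2.7952 (wall)
  → r_2 = 2.7952
beam 3: φ=0°, α=300°
  d=(0.5000,-0.8660)  start (4,4)  tX=0.7400 tY=0.8083  stride 1/|dx|=2.0000 1/|dy|=1.1547
    cross x-line → (5,4), t=0.7400
    cross y-line → (5,3), t=0.8083
    cross y-line → (5,2), t=1.9630
    cross x-line → (6,2), t=2.7400
    cross y-line → (6,1), t=3.1177
    cross y-line → (6,0), t=4.2724 (wall)
  → r_3 = 4.2724
beam 4: φ=45°, α=345°
  d=(0.9659,-0.2588)  start (4,4)  tX=0.3831 tY=2.7046  stride 1/|dx|=1.0353 1/|dy|=3.8637
    cross x-line → (5,4), t=0.3831
    cross x-line → (6,4), t=1.4183
    cross x-line → (7,4), t=2.4536
    cross y-line → (7,3), t=2.7046
    cross x-line → (8,3), t=3.4889
    cross x-line → (9,3), t=4.5242 (wall)
  → r_4 = 4.5242
beam 5: φ=90°, α=30°
  d=(0.8660,0.5000)  start (4,4)  tX=0.4272 tY=0.6000  stride 1/|dx|=1.1547 1/|dy|=2.0000
    cross x-line → (5,4), t=0.4272
    cross y-line → (5,5), t=0.6000
    cross x-line → (6,5), t=1.5819
    cross y-line → (6,6), t=2.6000
    cross x-line → (7,6), t=2.7366
    cross x-line → (8,6), t=3.8913
    cross y-line → (8,7), t=4.6000 (wall)
  → r_5 = 4.6000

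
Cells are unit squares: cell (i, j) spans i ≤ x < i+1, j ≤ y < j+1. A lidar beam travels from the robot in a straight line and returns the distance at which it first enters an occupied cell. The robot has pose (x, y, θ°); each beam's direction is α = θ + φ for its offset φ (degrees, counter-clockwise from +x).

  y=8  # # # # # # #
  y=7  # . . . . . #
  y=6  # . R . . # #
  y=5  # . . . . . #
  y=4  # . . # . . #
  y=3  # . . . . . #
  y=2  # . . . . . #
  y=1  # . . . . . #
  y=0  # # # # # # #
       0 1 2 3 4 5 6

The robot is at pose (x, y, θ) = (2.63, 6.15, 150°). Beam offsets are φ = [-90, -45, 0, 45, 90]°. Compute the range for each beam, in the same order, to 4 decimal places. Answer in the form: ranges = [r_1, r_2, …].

ranges = [2.1362, 1.9153, 1.8822, 1.6875, 3.2600]

beam 1: φ=-90°, α=60°
  cosα=0.5000 sinα=0.8660 | (2,6) | tMaxX 0.7400 tMaxY 0.9815 | tΔX 2.0000 tΔY 1.1547
    t=0.7400 [x] (3,6)
    t=0.9815 [y] (3,7)
    t=2.1362 [y] (3,8) — stop
  → r_1 = 2.1362
beam 2: φ=-45°, α=105°
  cosα=-0.2588 sinα=0.9659 | (2,6) | tMaxX 2.4341 tMaxY 0.8800 | tΔX 3.8637 tΔY 1.0353
    t=0.8800 [y] (2,7)
    t=1.9153 [y] (2,8) — stop
  → r_2 = 1.9153
beam 3: φ=0°, α=150°
  cosα=-0.8660 sinα=0.5000 | (2,6) | tMaxX 0.7275 tMaxY 1.7000 | tΔX 1.1547 tΔY 2.0000
    t=0.7275 [x] (1,6)
    t=1.7000 [y] (1,7)
    t=1.8822 [x] (0,7) — stop
  → r_3 = 1.8822
beam 4: φ=45°, α=195°
  cosα=-0.9659 sinα=-0.2588 | (2,6) | tMaxX 0.6522 tMaxY 0.5796 | tΔX 1.0353 tΔY 3.8637
    t=0.5796 [y] (2,5)
    t=0.6522 [x] (1,5)
    t=1.6875 [x] (0,5) — stop
  → r_4 = 1.6875
beam 5: φ=90°, α=240°
  cosα=-0.5000 sinα=-0.8660 | (2,6) | tMaxX 1.2600 tMaxY 0.1732 | tΔX 2.0000 tΔY 1.1547
    t=0.1732 [y] (2,5)
    t=1.2600 [x] (1,5)
    t=1.3279 [y] (1,4)
    t=2.4826 [y] (1,3)
    t=3.2600 [x] (0,3) — stop
  → r_5 = 3.2600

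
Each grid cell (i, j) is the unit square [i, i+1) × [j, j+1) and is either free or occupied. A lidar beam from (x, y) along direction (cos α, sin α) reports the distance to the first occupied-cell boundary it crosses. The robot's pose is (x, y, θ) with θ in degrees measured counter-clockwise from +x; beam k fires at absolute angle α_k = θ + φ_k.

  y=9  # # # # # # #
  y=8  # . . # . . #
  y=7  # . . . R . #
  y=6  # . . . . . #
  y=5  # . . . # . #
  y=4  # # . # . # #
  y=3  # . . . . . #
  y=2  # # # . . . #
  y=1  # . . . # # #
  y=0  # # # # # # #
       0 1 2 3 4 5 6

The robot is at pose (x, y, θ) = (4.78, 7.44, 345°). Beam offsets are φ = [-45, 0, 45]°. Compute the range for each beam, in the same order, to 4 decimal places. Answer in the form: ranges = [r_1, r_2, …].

ranges = [2.4400, 1.2630, 1.4087]

beam 1: φ=-45°, α=300°
  direction (0.5000, -0.8660); cell (4,7); t to first gridline: x 0.4400, y 0.5081 (then +2.0000 / +1.1547)
    (5,7) via x @ 0.4400
    (5,6) via y @ 0.5081
    (5,5) via y @ 1.6628
    (6,5) via x @ 2.4400  # hit
  → r_1 = 2.4400
beam 2: φ=0°, α=345°
  direction (0.9659, -0.2588); cell (4,7); t to first gridline: x 0.2278, y 1.7000 (then +1.0353 / +3.8637)
    (5,7) via x @ 0.2278
    (6,7) via x @ 1.2630  # hit
  → r_2 = 1.2630
beam 3: φ=45°, α=30°
  direction (0.8660, 0.5000); cell (4,7); t to first gridline: x 0.2540, y 1.1200 (then +1.1547 / +2.0000)
    (5,7) via x @ 0.2540
    (5,8) via y @ 1.1200
    (6,8) via x @ 1.4087  # hit
  → r_3 = 1.4087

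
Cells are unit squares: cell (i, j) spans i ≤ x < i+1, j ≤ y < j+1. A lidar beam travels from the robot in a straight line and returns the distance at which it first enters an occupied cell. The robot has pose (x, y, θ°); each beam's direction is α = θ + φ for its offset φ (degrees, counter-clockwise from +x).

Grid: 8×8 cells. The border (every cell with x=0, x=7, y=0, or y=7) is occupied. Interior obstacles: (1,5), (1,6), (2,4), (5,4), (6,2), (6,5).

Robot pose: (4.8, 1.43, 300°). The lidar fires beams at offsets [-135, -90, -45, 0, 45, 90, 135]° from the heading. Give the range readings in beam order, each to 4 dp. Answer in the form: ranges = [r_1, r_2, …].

ranges = [3.9340, 0.8600, 0.4452, 0.4965, 1.6614, 1.3856, 2.6607]

beam 1: φ=-135°, α=165°
  direction (-0.9659, 0.2588); cell (4,1); t to first gridline: x 0.8282, y 2.2023 (then +1.0353 / +3.8637)
    (3,1) via x @ 0.8282
    (2,1) via x @ 1.8635
    (2,2) via y @ 2.2023
    (1,2) via x @ 2.8988
    (0,2) via x @ 3.9340  # hit
  → r_1 = 3.9340
beam 2: φ=-90°, α=210°
  direction (-0.8660, -0.5000); cell (4,1); t to first gridline: x 0.9238, y 0.8600 (then +1.1547 / +2.0000)
    (4,0) via y @ 0.8600  # hit
  → r_2 = 0.8600
beam 3: φ=-45°, α=255°
  direction (-0.2588, -0.9659); cell (4,1); t to first gridline: x 3.0910, y 0.4452 (then +3.8637 / +1.0353)
    (4,0) via y @ 0.4452  # hit
  → r_3 = 0.4452
beam 4: φ=0°, α=300°
  direction (0.5000, -0.8660); cell (4,1); t to first gridline: x 0.4000, y 0.4965 (then +2.0000 / +1.1547)
    (5,1) via x @ 0.4000
    (5,0) via y @ 0.4965  # hit
  → r_4 = 0.4965
beam 5: φ=45°, α=345°
  direction (0.9659, -0.2588); cell (4,1); t to first gridline: x 0.2071, y 1.6614 (then +1.0353 / +3.8637)
    (5,1) via x @ 0.2071
    (6,1) via x @ 1.2423
    (6,0) via y @ 1.6614  # hit
  → r_5 = 1.6614
beam 6: φ=90°, α=30°
  direction (0.8660, 0.5000); cell (4,1); t to first gridline: x 0.2309, y 1.1400 (then +1.1547 / +2.0000)
    (5,1) via x @ 0.2309
    (5,2) via y @ 1.1400
    (6,2) via x @ 1.3856  # hit
  → r_6 = 1.3856
beam 7: φ=135°, α=75°
  direction (0.2588, 0.9659); cell (4,1); t to first gridline: x 0.7727, y 0.5901 (then +3.8637 / +1.0353)
    (4,2) via y @ 0.5901
    (5,2) via x @ 0.7727
    (5,3) via y @ 1.6254
    (5,4) via y @ 2.6607  # hit
  → r_7 = 2.6607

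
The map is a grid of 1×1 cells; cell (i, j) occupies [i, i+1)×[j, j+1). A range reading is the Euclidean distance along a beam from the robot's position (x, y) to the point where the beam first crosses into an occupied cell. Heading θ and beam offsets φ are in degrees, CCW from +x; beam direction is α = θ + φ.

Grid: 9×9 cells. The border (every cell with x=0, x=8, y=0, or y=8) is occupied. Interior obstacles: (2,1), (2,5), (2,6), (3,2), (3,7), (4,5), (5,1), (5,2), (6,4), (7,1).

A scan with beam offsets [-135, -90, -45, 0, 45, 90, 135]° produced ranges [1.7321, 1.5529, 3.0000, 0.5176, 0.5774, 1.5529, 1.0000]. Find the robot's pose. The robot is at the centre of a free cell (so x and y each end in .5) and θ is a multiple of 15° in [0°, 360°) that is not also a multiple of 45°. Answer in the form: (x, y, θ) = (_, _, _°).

(x, y, θ) = (6.5, 2.5, 165°)

The pose lattice has 39·16 = 624 candidates. Test each by forward raycasting.
  (7.5, 3.5, 285°): beam 1 = 1.0000 ≠ 1.7321 ✗
  (2.5, 7.5, 210°): beam 1 = 0.5176 ≠ 1.7321 ✗
  (6.5, 7.5, 105°): beam 3 = 0.5774 ≠ 3.0000 ✗
  (5.5, 6.5, 345°): beam 1 = 1.0000 ≠ 1.7321 ✗
  (3.5, 4.5, 300°): beam 1 = 2.5882 ≠ 1.7321 ✗
  …
  (6.5, 2.5, 165°): r_1=1.7321, r_2=1.5529, r_3=3.0000, r_4=0.5176, r_5=0.5774, r_6=1.5529, r_7=1.0000 — all match ✓
Only this pose fits every beam.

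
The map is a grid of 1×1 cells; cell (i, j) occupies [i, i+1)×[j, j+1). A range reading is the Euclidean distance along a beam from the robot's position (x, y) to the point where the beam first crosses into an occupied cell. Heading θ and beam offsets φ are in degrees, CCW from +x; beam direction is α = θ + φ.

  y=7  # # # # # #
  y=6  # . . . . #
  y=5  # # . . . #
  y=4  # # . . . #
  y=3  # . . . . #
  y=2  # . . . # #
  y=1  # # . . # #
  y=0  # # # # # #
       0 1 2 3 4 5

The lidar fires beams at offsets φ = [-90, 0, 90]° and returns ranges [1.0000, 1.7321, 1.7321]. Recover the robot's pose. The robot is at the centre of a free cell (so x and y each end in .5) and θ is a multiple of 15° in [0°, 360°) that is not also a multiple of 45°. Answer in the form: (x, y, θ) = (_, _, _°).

Enumerate (i+0.5, j+0.5, θ) over the 19 free cells and 16 admissible headings. For each, cast all 3 beams and compare to the given ranges.
  (1.5, 3.5, 285°): beam 1 = 0.5176 ≠ 1.0000 ✗
  (2.5, 5.5, 30°): beam 1 = 3.0000 ≠ 1.0000 ✗
  (3.5, 3.5, 255°): beam 1 = 1.9319 ≠ 1.0000 ✗
  (3.5, 1.5, 150°): beam 2 = 2.8868 ≠ 1.7321 ✗
  …
  (2.5, 3.5, 240°): r_1=1.0000, r_2=1.7321, r_3=1.7321 — all match ✓
Only this pose fits every beam.

(x, y, θ) = (2.5, 3.5, 240°)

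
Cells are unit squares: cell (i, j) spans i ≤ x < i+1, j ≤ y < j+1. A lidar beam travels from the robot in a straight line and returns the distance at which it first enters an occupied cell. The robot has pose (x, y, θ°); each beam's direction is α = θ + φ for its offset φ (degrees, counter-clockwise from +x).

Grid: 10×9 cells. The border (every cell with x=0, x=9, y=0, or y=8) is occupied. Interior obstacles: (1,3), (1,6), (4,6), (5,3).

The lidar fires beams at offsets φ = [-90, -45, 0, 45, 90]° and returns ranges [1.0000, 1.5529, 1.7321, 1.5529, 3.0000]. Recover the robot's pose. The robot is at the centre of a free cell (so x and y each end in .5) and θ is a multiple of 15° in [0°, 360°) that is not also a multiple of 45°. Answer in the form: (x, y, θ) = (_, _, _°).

Enumerate (i+0.5, j+0.5, θ) over the 52 free cells and 16 admissible headings. For each, cast all 5 beams and compare to the given ranges.
  (8.5, 4.5, 150°): beam 2 = 3.6235 ≠ 1.5529 ✗
  (5.5, 7.5, 195°): beam 1 = 0.5176 ≠ 1.0000 ✗
  (7.5, 4.5, 165°): beam 1 = 3.6235 ≠ 1.0000 ✗
  (5.5, 1.5, 255°): beam 1 = 4.6587 ≠ 1.0000 ✗
  …
  (2.5, 2.5, 240°): r_1=1.0000, r_2=1.5529, r_3=1.7321, r_4=1.5529, r_5=3.0000 — all match ✓
No second candidate reproduces the full scan.

(x, y, θ) = (2.5, 2.5, 240°)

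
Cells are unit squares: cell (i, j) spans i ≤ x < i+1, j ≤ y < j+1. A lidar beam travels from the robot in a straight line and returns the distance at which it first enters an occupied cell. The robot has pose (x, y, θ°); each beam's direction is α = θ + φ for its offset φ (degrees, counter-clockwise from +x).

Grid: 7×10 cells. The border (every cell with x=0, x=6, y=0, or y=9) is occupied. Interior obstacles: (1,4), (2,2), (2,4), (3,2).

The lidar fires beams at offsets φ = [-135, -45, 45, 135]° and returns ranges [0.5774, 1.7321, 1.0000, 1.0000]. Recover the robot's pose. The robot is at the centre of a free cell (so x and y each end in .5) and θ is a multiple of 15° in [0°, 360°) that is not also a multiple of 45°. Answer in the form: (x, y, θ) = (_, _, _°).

Enumerate (i+0.5, j+0.5, θ) over the 36 free cells and 16 admissible headings. For each, cast all 4 beams and compare to the given ranges.
  (5.5, 8.5, 285°): beam 1 = 1.0000 ≠ 0.5774 ✗
  (1.5, 2.5, 120°): beam 1 = 0.5176 ≠ 0.5774 ✗
  (4.5, 8.5, 330°): beam 1 = 3.6235 ≠ 0.5774 ✗
  …
  (4.5, 1.5, 75°): r_1=0.5774, r_2=1.7321, r_3=1.0000, r_4=1.0000 — all match ✓
Unique over the lattice → pose = (4.5, 1.5, 75°).

(x, y, θ) = (4.5, 1.5, 75°)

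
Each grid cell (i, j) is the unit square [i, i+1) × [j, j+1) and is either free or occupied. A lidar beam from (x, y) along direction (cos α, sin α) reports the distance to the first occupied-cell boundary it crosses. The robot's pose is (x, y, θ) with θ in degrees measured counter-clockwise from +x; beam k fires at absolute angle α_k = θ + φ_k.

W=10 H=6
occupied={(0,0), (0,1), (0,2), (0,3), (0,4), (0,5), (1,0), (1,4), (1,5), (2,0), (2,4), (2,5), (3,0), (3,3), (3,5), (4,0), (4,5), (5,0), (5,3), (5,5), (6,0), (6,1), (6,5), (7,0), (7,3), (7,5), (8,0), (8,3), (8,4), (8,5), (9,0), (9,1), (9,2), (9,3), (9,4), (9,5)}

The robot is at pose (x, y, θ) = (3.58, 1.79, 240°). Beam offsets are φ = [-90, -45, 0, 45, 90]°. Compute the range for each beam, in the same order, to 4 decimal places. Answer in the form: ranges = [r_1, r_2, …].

beam 1: φ=-90°, α=150°
  direction (-0.8660, 0.5000); cell (3,1); t to first gridline: x 0.6697, y 0.4200 (then +1.1547 / +2.0000)
    (3,2) via y @ 0.4200
    (2,2) via x @ 0.6697
    (1,2) via x @ 1.8244
    (1,3) via y @ 2.4200
    (0,3) via x @ 2.9791  # hit
  → r_1 = 2.9791
beam 2: φ=-45°, α=195°
  direction (-0.9659, -0.2588); cell (3,1); t to first gridline: x 0.6005, y 3.0523 (then +1.0353 / +3.8637)
    (2,1) via x @ 0.6005
    (1,1) via x @ 1.6357
    (0,1) via x @ 2.6710  # hit
  → r_2 = 2.6710
beam 3: φ=0°, α=240°
  direction (-0.5000, -0.8660); cell (3,1); t to first gridline: x 1.1600, y 0.9122 (then +2.0000 / +1.1547)
    (3,0) via y @ 0.9122  # hit
  → r_3 = 0.9122
beam 4: φ=45°, α=285°
  direction (0.2588, -0.9659); cell (3,1); t to first gridline: x 1.6228, y 0.8179 (then +3.8637 / +1.0353)
    (3,0) via y @ 0.8179  # hit
  → r_4 = 0.8179
beam 5: φ=90°, α=330°
  direction (0.8660, -0.5000); cell (3,1); t to first gridline: x 0.4850, y 1.5800 (then +1.1547 / +2.0000)
    (4,1) via x @ 0.4850
    (4,0) via y @ 1.5800  # hit
  → r_5 = 1.5800

ranges = [2.9791, 2.6710, 0.9122, 0.8179, 1.5800]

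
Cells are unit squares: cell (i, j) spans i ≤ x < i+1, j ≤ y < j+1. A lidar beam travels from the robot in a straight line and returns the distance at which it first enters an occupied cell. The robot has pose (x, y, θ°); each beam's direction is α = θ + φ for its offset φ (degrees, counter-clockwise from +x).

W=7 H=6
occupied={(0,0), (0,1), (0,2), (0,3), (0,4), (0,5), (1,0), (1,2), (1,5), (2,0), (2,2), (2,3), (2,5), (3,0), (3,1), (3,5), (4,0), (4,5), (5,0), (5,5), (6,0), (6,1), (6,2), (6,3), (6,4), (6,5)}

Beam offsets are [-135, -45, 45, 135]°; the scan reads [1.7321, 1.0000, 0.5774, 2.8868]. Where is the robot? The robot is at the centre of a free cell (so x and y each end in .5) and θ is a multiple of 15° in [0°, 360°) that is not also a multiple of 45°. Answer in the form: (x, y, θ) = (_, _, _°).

(x, y, θ) = (5.5, 2.5, 345°)

The pose lattice has 16·16 = 256 candidates. Test each by forward raycasting.
  (3.5, 3.5, 255°): beam 2 = 0.5774 ≠ 1.0000 ✗
  (2.5, 4.5, 105°): beam 1 = 4.0415 ≠ 1.7321 ✗
  (3.5, 4.5, 255°): beam 1 = 0.5774 ≠ 1.7321 ✗
  …
  (5.5, 2.5, 345°): r_1=1.7321, r_2=1.0000, r_3=0.5774, r_4=2.8868 — all match ✓
No second candidate reproduces the full scan.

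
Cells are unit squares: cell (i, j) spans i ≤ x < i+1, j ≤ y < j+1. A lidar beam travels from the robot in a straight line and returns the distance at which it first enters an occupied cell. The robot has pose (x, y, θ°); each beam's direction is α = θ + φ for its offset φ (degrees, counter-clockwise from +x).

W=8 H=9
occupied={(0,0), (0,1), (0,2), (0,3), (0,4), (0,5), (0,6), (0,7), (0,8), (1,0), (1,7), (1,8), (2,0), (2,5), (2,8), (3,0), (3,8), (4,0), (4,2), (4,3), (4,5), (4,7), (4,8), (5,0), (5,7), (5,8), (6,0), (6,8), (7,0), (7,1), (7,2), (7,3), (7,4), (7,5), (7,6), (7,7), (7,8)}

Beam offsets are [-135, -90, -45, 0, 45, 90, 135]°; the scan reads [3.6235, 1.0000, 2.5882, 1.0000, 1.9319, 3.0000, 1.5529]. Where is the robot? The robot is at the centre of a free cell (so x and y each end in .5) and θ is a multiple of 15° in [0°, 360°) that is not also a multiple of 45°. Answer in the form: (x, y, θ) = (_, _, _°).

The pose lattice has 35·16 = 560 candidates. Test each by forward raycasting.
  (2.5, 2.5, 165°): beam 1 = 1.7321 ≠ 3.6235 ✗
  (5.5, 4.5, 330°): beam 1 = 4.6587 ≠ 3.6235 ✗
  (6.5, 1.5, 75°): beam 1 = 0.5774 ≠ 3.6235 ✗
  (5.5, 5.5, 210°): beam 1 = 1.5529 ≠ 3.6235 ✗
  …
  (5.5, 4.5, 210°): r_1=3.6235, r_2=1.0000, r_3=2.5882, r_4=1.0000, r_5=1.9319, r_6=3.0000, r_7=1.5529 — all match ✓
Only this pose fits every beam.

(x, y, θ) = (5.5, 4.5, 210°)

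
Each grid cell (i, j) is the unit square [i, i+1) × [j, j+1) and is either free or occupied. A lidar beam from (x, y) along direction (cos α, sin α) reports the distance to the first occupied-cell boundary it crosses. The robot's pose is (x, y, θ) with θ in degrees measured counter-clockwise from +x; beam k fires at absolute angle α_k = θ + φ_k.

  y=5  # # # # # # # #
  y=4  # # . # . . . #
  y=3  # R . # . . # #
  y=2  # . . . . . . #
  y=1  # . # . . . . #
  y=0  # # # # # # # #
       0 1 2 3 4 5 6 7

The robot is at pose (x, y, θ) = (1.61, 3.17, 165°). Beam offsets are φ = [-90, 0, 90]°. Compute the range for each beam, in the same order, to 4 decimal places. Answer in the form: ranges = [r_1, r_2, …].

ranges = [0.8593, 0.6315, 2.2465]

beam 1: φ=-90°, α=75°
  direction (0.2588, 0.9659); cell (1,3); t to first gridline: x 1.5068, y 0.8593 (then +3.8637 / +1.0353)
    (1,4) via y @ 0.8593  # hit
  → r_1 = 0.8593
beam 2: φ=0°, α=165°
  direction (-0.9659, 0.2588); cell (1,3); t to first gridline: x 0.6315, y 3.2069 (then +1.0353 / +3.8637)
    (0,3) via x @ 0.6315  # hit
  → r_2 = 0.6315
beam 3: φ=90°, α=255°
  direction (-0.2588, -0.9659); cell (1,3); t to first gridline: x 2.3569, y 0.1760 (then +3.8637 / +1.0353)
    (1,2) via y @ 0.1760
    (1,1) via y @ 1.2113
    (1,0) via y @ 2.2465  # hit
  → r_3 = 2.2465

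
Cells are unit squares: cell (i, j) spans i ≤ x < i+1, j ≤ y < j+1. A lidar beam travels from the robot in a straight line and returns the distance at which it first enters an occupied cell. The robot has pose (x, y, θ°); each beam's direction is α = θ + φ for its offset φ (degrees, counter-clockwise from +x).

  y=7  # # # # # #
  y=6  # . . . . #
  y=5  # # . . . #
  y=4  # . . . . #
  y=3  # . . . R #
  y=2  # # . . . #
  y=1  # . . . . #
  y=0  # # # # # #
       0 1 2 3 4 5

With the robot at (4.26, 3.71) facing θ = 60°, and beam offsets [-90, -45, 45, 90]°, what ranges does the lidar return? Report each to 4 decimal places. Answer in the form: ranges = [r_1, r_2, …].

ranges = [0.8545, 0.7661, 3.4061, 2.6096]

beam 1: φ=-90°, α=330°
  cosα=0.8660 sinα=-0.5000 | (4,3) | tMaxX 0.8545 tMaxY 1.4200 | tΔX 1.1547 tΔY 2.0000
    t=0.8545 [x] (5,3) — stop
  → r_1 = 0.8545
beam 2: φ=-45°, α=15°
  cosα=0.9659 sinα=0.2588 | (4,3) | tMaxX 0.7661 tMaxY 1.1205 | tΔX 1.0353 tΔY 3.8637
    t=0.7661 [x] (5,3) — stop
  → r_2 = 0.7661
beam 3: φ=45°, α=105°
  cosα=-0.2588 sinα=0.9659 | (4,3) | tMaxX 1.0046 tMaxY 0.3002 | tΔX 3.8637 tΔY 1.0353
    t=0.3002 [y] (4,4)
    t=1.0046 [x] (3,4)
    t=1.3355 [y] (3,5)
    t=2.3708 [y] (3,6)
    t=3.4061 [y] (3,7) — stop
  → r_3 = 3.4061
beam 4: φ=90°, α=150°
  cosα=-0.8660 sinα=0.5000 | (4,3) | tMaxX 0.3002 tMaxY 0.5800 | tΔX 1.1547 tΔY 2.0000
    t=0.3002 [x] (3,3)
    t=0.5800 [y] (3,4)
    t=1.4549 [x] (2,4)
    t=2.5800 [y] (2,5)
    t=2.6096 [x] (1,5) — stop
  → r_4 = 2.6096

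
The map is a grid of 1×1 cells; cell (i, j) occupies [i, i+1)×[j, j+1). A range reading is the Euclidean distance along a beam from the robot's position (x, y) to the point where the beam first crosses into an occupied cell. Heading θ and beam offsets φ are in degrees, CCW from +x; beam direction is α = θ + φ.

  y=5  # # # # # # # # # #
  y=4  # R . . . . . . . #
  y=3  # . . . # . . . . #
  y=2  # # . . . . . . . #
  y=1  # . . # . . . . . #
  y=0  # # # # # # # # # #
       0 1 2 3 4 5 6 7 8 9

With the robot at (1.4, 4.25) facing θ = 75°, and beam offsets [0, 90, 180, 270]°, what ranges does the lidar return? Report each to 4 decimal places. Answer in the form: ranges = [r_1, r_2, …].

ranges = [0.7765, 0.4141, 1.2941, 2.6917]

beam 1: φ=0°, α=75°
  direction (0.2588, 0.9659); cell (1,4); t to first gridline: x 2.3182, y 0.7765 (then +3.8637 / +1.0353)
    (1,5) via y @ 0.7765  # hit
  → r_1 = 0.7765
beam 2: φ=90°, α=165°
  direction (-0.9659, 0.2588); cell (1,4); t to first gridline: x 0.4141, y 2.8978 (then +1.0353 / +3.8637)
    (0,4) via x @ 0.4141  # hit
  → r_2 = 0.4141
beam 3: φ=180°, α=255°
  direction (-0.2588, -0.9659); cell (1,4); t to first gridline: x 1.5455, y 0.2588 (then +3.8637 / +1.0353)
    (1,3) via y @ 0.2588
    (1,2) via y @ 1.2941  # hit
  → r_3 = 1.2941
beam 4: φ=270°, α=345°
  direction (0.9659, -0.2588); cell (1,4); t to first gridline: x 0.6212, y 0.9659 (then +1.0353 / +3.8637)
    (2,4) via x @ 0.6212
    (2,3) via y @ 0.9659
    (3,3) via x @ 1.6564
    (4,3) via x @ 2.6917  # hit
  → r_4 = 2.6917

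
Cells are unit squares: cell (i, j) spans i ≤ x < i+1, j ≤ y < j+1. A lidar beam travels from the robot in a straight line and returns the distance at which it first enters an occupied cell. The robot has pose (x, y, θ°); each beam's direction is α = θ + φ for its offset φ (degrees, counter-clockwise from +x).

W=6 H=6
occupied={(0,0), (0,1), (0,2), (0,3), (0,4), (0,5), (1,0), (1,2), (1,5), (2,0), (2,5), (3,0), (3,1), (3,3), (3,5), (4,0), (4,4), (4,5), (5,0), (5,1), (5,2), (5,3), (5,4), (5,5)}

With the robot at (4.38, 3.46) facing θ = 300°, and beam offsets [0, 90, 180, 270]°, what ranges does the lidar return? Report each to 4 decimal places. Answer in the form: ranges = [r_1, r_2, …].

ranges = [1.2400, 0.7159, 0.6235, 0.4388]

beam 1: φ=0°, α=300°
  direction (0.5000, -0.8660); cell (4,3); t to first gridline: x 1.2400, y 0.5312 (then +2.0000 / +1.1547)
    (4,2) via y @ 0.5312
    (5,2) via x @ 1.2400  # hit
  → r_1 = 1.2400
beam 2: φ=90°, α=30°
  direction (0.8660, 0.5000); cell (4,3); t to first gridline: x 0.7159, y 1.0800 (then +1.1547 / +2.0000)
    (5,3) via x @ 0.7159  # hit
  → r_2 = 0.7159
beam 3: φ=180°, α=120°
  direction (-0.5000, 0.8660); cell (4,3); t to first gridline: x 0.7600, y 0.6235 (then +2.0000 / +1.1547)
    (4,4) via y @ 0.6235  # hit
  → r_3 = 0.6235
beam 4: φ=270°, α=210°
  direction (-0.8660, -0.5000); cell (4,3); t to first gridline: x 0.4388, y 0.9200 (then +1.1547 / +2.0000)
    (3,3) via x @ 0.4388  # hit
  → r_4 = 0.4388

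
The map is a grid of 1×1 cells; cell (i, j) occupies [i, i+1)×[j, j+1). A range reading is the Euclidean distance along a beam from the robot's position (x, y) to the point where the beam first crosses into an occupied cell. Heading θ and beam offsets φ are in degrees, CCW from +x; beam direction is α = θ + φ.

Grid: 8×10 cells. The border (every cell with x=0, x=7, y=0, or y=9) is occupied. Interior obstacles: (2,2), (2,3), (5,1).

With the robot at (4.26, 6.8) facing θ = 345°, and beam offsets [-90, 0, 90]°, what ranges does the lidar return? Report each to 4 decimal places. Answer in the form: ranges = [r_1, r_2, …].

beam 1: φ=-90°, α=255°
  dir = (cos 255°, sin 255°) = (-0.2588, -0.9659); from cell (4,6)
  next x-line at t=1.0046, next y-line at t=0.8282; Δt_x=3.8637, Δt_y=1.0353
    y: enter (4,5) at t=0.8282
    x: enter (3,5) at t=1.0046
    y: enter (3,4) at t=1.8635
    y: enter (3,3) at t=2.8988
    y: enter (3,2) at t=3.9340
    x: enter (2,2) at t=4.8683 ← occupied
  → r_1 = 4.8683
beam 2: φ=0°, α=345°
  dir = (cos 345°, sin 345°) = (0.9659, -0.2588); from cell (4,6)
  next x-line at t=0.7661, next y-line at t=3.0910; Δt_x=1.0353, Δt_y=3.8637
    x: enter (5,6) at t=0.7661
    x: enter (6,6) at t=1.8014
    x: enter (7,6) at t=2.8367 ← occupied
  → r_2 = 2.8367
beam 3: φ=90°, α=75°
  dir = (cos 75°, sin 75°) = (0.2588, 0.9659); from cell (4,6)
  next x-line at t=2.8591, next y-line at t=0.2071; Δt_x=3.8637, Δt_y=1.0353
    y: enter (4,7) at t=0.2071
    y: enter (4,8) at t=1.2423
    y: enter (4,9) at t=2.2776 ← occupied
  → r_3 = 2.2776

ranges = [4.8683, 2.8367, 2.2776]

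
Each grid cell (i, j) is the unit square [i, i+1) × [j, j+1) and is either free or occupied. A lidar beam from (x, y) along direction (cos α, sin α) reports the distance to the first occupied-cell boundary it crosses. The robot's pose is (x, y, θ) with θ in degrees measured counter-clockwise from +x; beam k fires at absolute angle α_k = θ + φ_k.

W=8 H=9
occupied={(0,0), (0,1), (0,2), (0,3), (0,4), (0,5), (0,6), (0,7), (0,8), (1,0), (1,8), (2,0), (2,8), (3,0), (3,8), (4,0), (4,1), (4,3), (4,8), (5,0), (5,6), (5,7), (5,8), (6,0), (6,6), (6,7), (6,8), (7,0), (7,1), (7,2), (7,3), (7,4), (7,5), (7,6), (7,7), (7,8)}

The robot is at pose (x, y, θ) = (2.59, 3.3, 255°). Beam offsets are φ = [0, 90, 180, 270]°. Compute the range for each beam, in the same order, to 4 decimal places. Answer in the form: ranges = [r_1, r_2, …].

ranges = [2.3811, 4.5656, 4.8658, 1.6461]

beam 1: φ=0°, α=255°
  d=(-0.2588,-0.9659)  start (2,3)  tX=2.2796 tY=0.3106  stride 1/|dx|=3.8637 1/|dy|=1.0353
    cross y-line → (2,2), t=0.3106
    cross y-line → (2,1), t=1.3459
    cross x-line → (1,1), t=2.2796
    cross y-line → (1,0), t=2.3811 (wall)
  → r_1 = 2.3811
beam 2: φ=90°, α=345°
  d=(0.9659,-0.2588)  start (2,3)  tX=0.4245 tY=1.1591  stride 1/|dx|=1.0353 1/|dy|=3.8637
    cross x-line → (3,3), t=0.4245
    cross y-line → (3,2), t=1.1591
    cross x-line → (4,2), t=1.4597
    cross x-line → (5,2), t=2.4950
    cross x-line → (6,2), t=3.5303
    cross x-line → (7,2), t=4.5656 (wall)
  → r_2 = 4.5656
beam 3: φ=180°, α=75°
  d=(0.2588,0.9659)  start (2,3)  tX=1.5841 tY=0.7247  stride 1/|dx|=3.8637 1/|dy|=1.0353
    cross y-line → (2,4), t=0.7247
    cross x-line → (3,4), t=1.5841
    cross y-line → (3,5), t=1.7600
    cross y-line → (3,6), t=2.7952
    cross y-line → (3,7), t=3.8305
    cross y-line → (3,8), t=4.8658 (wall)
  → r_3 = 4.8658
beam 4: φ=270°, α=165°
  d=(-0.9659,0.2588)  start (2,3)  tX=0.6108 tY=2.7046  stride 1/|dx|=1.0353 1/|dy|=3.8637
    cross x-line → (1,3), t=0.6108
    cross x-line → (0,3), t=1.6461 (wall)
  → r_4 = 1.6461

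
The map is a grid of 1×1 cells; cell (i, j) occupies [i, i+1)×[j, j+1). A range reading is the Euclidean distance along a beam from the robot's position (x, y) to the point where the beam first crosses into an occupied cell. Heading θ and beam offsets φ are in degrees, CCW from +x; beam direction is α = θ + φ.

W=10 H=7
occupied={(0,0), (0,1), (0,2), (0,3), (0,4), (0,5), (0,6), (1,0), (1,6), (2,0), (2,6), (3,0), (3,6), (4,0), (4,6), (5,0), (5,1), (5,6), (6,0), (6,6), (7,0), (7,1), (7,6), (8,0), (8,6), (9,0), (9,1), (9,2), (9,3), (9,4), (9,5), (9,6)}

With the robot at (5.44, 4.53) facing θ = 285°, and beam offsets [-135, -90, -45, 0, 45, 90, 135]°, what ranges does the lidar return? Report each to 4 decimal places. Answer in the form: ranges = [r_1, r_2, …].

beam 1: φ=-135°, α=150°
  cosα=-0.8660 sinα=0.5000 | (5,4) | tMaxX 0.5081 tMaxY 0.9400 | tΔX 1.1547 tΔY 2.0000
    t=0.5081 [x] (4,4)
    t=0.9400 [y] (4,5)
    t=1.6628 [x] (3,5)
    t=2.8175 [x] (2,5)
    t=2.9400 [y] (2,6) — stop
  → r_1 = 2.9400
beam 2: φ=-90°, α=195°
  cosα=-0.9659 sinα=-0.2588 | (5,4) | tMaxX 0.4555 tMaxY 2.0478 | tΔX 1.0353 tΔY 3.8637
    t=0.4555 [x] (4,4)
    t=1.4908 [x] (3,4)
    t=2.0478 [y] (3,3)
    t=2.5261 [x] (2,3)
    t=3.5614 [x] (1,3)
    t=4.5966 [x] (0,3) — stop
  → r_2 = 4.5966
beam 3: φ=-45°, α=240°
  cosα=-0.5000 sinα=-0.8660 | (5,4) | tMaxX 0.8800 tMaxY 0.6120 | tΔX 2.0000 tΔY 1.1547
    t=0.6120 [y] (5,3)
    t=0.8800 [x] (4,3)
    t=1.7667 [y] (4,2)
    t=2.8800 [x] (3,2)
    t=2.9214 [y] (3,1)
    t=4.0761 [y] (3,0) — stop
  → r_3 = 4.0761
beam 4: φ=0°, α=285°
  cosα=0.2588 sinα=-0.9659 | (5,4) | tMaxX 2.1637 tMaxY 0.5487 | tΔX 3.8637 tΔY 1.0353
    t=0.5487 [y] (5,3)
    t=1.5840 [y] (5,2)
    t=2.1637 [x] (6,2)
    t=2.6192 [y] (6,1)
    t=3.6545 [y] (6,0) — stop
  → r_4 = 3.6545
beam 5: φ=45°, α=330°
  cosα=0.8660 sinα=-0.5000 | (5,4) | tMaxX 0.6466 tMaxY 1.0600 | tΔX 1.1547 tΔY 2.0000
    t=0.6466 [x] (6,4)
    t=1.0600 [y] (6,3)
    t=1.8013 [x] (7,3)
    t=2.9560 [x] (8,3)
    t=3.0600 [y] (8,2)
    t=4.1107 [x] (9,2) — stop
  → r_5 = 4.1107
beam 6: φ=90°, α=15°
  cosα=0.9659 sinα=0.2588 | (5,4) | tMaxX 0.5798 tMaxY 1.8159 | tΔX 1.0353 tΔY 3.8637
    t=0.5798 [x] (6,4)
    t=1.6150 [x] (7,4)
    t=1.8159 [y] (7,5)
    t=2.6503 [x] (8,5)
    t=3.6856 [x] (9,5) — stop
  → r_6 = 3.6856
beam 7: φ=135°, α=60°
  cosα=0.5000 sinα=0.8660 | (5,4) | tMaxX 1.1200 tMaxY 0.5427 | tΔX 2.0000 tΔY 1.1547
    t=0.5427 [y] (5,5)
    t=1.1200 [x] (6,5)
    t=1.6974 [y] (6,6) — stop
  → r_7 = 1.6974

ranges = [2.9400, 4.5966, 4.0761, 3.6545, 4.1107, 3.6856, 1.6974]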